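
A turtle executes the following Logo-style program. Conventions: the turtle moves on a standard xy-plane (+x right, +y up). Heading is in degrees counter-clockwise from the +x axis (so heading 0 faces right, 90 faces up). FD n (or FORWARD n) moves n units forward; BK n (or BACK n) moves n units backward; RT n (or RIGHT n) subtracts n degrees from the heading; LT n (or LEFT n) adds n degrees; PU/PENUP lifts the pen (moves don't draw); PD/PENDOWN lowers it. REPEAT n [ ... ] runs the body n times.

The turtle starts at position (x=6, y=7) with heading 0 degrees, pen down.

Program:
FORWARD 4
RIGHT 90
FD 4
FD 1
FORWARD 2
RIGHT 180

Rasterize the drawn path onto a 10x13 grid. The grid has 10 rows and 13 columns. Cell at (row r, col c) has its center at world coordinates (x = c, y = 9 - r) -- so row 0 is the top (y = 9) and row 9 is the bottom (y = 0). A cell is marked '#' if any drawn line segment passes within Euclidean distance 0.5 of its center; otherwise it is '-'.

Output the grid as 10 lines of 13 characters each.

Answer: -------------
-------------
------#####--
----------#--
----------#--
----------#--
----------#--
----------#--
----------#--
----------#--

Derivation:
Segment 0: (6,7) -> (10,7)
Segment 1: (10,7) -> (10,3)
Segment 2: (10,3) -> (10,2)
Segment 3: (10,2) -> (10,0)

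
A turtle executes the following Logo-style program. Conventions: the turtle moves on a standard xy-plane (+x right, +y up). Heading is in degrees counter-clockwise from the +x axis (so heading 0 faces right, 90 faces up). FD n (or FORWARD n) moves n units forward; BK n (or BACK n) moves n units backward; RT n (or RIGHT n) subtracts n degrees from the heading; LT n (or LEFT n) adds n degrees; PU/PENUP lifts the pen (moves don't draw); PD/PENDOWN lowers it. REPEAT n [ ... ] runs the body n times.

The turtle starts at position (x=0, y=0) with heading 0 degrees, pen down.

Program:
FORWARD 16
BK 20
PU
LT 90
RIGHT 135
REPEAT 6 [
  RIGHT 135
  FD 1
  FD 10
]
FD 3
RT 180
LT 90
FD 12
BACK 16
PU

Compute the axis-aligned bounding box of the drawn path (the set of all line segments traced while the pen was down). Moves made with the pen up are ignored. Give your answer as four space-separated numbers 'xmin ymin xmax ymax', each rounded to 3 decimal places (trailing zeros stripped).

Executing turtle program step by step:
Start: pos=(0,0), heading=0, pen down
FD 16: (0,0) -> (16,0) [heading=0, draw]
BK 20: (16,0) -> (-4,0) [heading=0, draw]
PU: pen up
LT 90: heading 0 -> 90
RT 135: heading 90 -> 315
REPEAT 6 [
  -- iteration 1/6 --
  RT 135: heading 315 -> 180
  FD 1: (-4,0) -> (-5,0) [heading=180, move]
  FD 10: (-5,0) -> (-15,0) [heading=180, move]
  -- iteration 2/6 --
  RT 135: heading 180 -> 45
  FD 1: (-15,0) -> (-14.293,0.707) [heading=45, move]
  FD 10: (-14.293,0.707) -> (-7.222,7.778) [heading=45, move]
  -- iteration 3/6 --
  RT 135: heading 45 -> 270
  FD 1: (-7.222,7.778) -> (-7.222,6.778) [heading=270, move]
  FD 10: (-7.222,6.778) -> (-7.222,-3.222) [heading=270, move]
  -- iteration 4/6 --
  RT 135: heading 270 -> 135
  FD 1: (-7.222,-3.222) -> (-7.929,-2.515) [heading=135, move]
  FD 10: (-7.929,-2.515) -> (-15,4.556) [heading=135, move]
  -- iteration 5/6 --
  RT 135: heading 135 -> 0
  FD 1: (-15,4.556) -> (-14,4.556) [heading=0, move]
  FD 10: (-14,4.556) -> (-4,4.556) [heading=0, move]
  -- iteration 6/6 --
  RT 135: heading 0 -> 225
  FD 1: (-4,4.556) -> (-4.707,3.849) [heading=225, move]
  FD 10: (-4.707,3.849) -> (-11.778,-3.222) [heading=225, move]
]
FD 3: (-11.778,-3.222) -> (-13.899,-5.343) [heading=225, move]
RT 180: heading 225 -> 45
LT 90: heading 45 -> 135
FD 12: (-13.899,-5.343) -> (-22.385,3.142) [heading=135, move]
BK 16: (-22.385,3.142) -> (-11.071,-8.172) [heading=135, move]
PU: pen up
Final: pos=(-11.071,-8.172), heading=135, 2 segment(s) drawn

Segment endpoints: x in {-4, 0, 16}, y in {0}
xmin=-4, ymin=0, xmax=16, ymax=0

Answer: -4 0 16 0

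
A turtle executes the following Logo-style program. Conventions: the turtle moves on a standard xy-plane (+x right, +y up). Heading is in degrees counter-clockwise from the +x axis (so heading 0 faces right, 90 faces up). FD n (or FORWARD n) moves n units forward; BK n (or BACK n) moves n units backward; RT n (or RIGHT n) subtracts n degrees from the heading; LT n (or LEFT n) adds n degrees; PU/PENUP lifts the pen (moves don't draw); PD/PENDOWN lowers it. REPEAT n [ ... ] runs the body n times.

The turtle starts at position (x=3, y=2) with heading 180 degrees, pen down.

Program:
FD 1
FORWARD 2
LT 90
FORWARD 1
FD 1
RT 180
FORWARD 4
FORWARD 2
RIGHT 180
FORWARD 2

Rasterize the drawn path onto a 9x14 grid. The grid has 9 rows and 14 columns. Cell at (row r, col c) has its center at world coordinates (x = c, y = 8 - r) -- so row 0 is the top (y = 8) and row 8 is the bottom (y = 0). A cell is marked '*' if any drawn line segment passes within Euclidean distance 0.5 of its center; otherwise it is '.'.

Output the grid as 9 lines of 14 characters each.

Segment 0: (3,2) -> (2,2)
Segment 1: (2,2) -> (0,2)
Segment 2: (0,2) -> (-0,1)
Segment 3: (-0,1) -> (-0,0)
Segment 4: (-0,0) -> (-0,4)
Segment 5: (-0,4) -> (0,6)
Segment 6: (0,6) -> (0,4)

Answer: ..............
..............
*.............
*.............
*.............
*.............
****..........
*.............
*.............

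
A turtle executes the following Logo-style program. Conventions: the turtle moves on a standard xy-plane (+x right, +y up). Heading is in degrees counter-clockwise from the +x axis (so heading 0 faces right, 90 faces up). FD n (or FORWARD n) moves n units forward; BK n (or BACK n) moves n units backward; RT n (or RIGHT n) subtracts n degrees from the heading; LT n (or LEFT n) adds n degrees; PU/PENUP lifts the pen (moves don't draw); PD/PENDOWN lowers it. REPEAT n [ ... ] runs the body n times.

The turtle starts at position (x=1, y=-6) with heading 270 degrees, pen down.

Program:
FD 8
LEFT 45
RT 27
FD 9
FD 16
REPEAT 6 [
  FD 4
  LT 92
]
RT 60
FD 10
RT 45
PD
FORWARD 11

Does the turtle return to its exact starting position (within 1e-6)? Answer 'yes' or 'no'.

Answer: no

Derivation:
Executing turtle program step by step:
Start: pos=(1,-6), heading=270, pen down
FD 8: (1,-6) -> (1,-14) [heading=270, draw]
LT 45: heading 270 -> 315
RT 27: heading 315 -> 288
FD 9: (1,-14) -> (3.781,-22.56) [heading=288, draw]
FD 16: (3.781,-22.56) -> (8.725,-37.776) [heading=288, draw]
REPEAT 6 [
  -- iteration 1/6 --
  FD 4: (8.725,-37.776) -> (9.961,-41.581) [heading=288, draw]
  LT 92: heading 288 -> 20
  -- iteration 2/6 --
  FD 4: (9.961,-41.581) -> (13.72,-40.213) [heading=20, draw]
  LT 92: heading 20 -> 112
  -- iteration 3/6 --
  FD 4: (13.72,-40.213) -> (12.222,-36.504) [heading=112, draw]
  LT 92: heading 112 -> 204
  -- iteration 4/6 --
  FD 4: (12.222,-36.504) -> (8.568,-38.131) [heading=204, draw]
  LT 92: heading 204 -> 296
  -- iteration 5/6 --
  FD 4: (8.568,-38.131) -> (10.321,-41.726) [heading=296, draw]
  LT 92: heading 296 -> 28
  -- iteration 6/6 --
  FD 4: (10.321,-41.726) -> (13.853,-39.848) [heading=28, draw]
  LT 92: heading 28 -> 120
]
RT 60: heading 120 -> 60
FD 10: (13.853,-39.848) -> (18.853,-31.188) [heading=60, draw]
RT 45: heading 60 -> 15
PD: pen down
FD 11: (18.853,-31.188) -> (29.478,-28.341) [heading=15, draw]
Final: pos=(29.478,-28.341), heading=15, 11 segment(s) drawn

Start position: (1, -6)
Final position: (29.478, -28.341)
Distance = 36.195; >= 1e-6 -> NOT closed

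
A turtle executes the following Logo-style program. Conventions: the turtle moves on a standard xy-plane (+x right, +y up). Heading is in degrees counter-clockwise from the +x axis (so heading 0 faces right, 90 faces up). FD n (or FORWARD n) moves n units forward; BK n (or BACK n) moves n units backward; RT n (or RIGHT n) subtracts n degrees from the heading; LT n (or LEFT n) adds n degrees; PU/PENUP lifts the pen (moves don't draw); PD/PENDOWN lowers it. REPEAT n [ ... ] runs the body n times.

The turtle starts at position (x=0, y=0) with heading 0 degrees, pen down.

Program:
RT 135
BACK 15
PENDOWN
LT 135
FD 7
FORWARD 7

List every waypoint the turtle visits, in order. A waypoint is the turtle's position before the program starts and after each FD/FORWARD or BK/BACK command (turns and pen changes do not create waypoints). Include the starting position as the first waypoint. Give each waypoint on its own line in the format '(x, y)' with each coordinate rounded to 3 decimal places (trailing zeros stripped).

Answer: (0, 0)
(10.607, 10.607)
(17.607, 10.607)
(24.607, 10.607)

Derivation:
Executing turtle program step by step:
Start: pos=(0,0), heading=0, pen down
RT 135: heading 0 -> 225
BK 15: (0,0) -> (10.607,10.607) [heading=225, draw]
PD: pen down
LT 135: heading 225 -> 0
FD 7: (10.607,10.607) -> (17.607,10.607) [heading=0, draw]
FD 7: (17.607,10.607) -> (24.607,10.607) [heading=0, draw]
Final: pos=(24.607,10.607), heading=0, 3 segment(s) drawn
Waypoints (4 total):
(0, 0)
(10.607, 10.607)
(17.607, 10.607)
(24.607, 10.607)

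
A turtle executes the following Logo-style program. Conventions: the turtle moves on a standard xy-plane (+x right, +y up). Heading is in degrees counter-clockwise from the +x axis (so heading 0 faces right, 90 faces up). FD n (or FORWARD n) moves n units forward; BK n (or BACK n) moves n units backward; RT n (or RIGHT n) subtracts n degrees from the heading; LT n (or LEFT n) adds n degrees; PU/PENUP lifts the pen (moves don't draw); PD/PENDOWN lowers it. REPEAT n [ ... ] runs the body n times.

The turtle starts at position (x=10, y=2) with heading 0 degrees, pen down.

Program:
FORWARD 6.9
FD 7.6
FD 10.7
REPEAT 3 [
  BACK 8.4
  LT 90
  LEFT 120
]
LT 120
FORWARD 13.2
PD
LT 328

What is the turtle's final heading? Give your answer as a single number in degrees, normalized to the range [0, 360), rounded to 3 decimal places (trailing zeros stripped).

Executing turtle program step by step:
Start: pos=(10,2), heading=0, pen down
FD 6.9: (10,2) -> (16.9,2) [heading=0, draw]
FD 7.6: (16.9,2) -> (24.5,2) [heading=0, draw]
FD 10.7: (24.5,2) -> (35.2,2) [heading=0, draw]
REPEAT 3 [
  -- iteration 1/3 --
  BK 8.4: (35.2,2) -> (26.8,2) [heading=0, draw]
  LT 90: heading 0 -> 90
  LT 120: heading 90 -> 210
  -- iteration 2/3 --
  BK 8.4: (26.8,2) -> (34.075,6.2) [heading=210, draw]
  LT 90: heading 210 -> 300
  LT 120: heading 300 -> 60
  -- iteration 3/3 --
  BK 8.4: (34.075,6.2) -> (29.875,-1.075) [heading=60, draw]
  LT 90: heading 60 -> 150
  LT 120: heading 150 -> 270
]
LT 120: heading 270 -> 30
FD 13.2: (29.875,-1.075) -> (41.306,5.525) [heading=30, draw]
PD: pen down
LT 328: heading 30 -> 358
Final: pos=(41.306,5.525), heading=358, 7 segment(s) drawn

Answer: 358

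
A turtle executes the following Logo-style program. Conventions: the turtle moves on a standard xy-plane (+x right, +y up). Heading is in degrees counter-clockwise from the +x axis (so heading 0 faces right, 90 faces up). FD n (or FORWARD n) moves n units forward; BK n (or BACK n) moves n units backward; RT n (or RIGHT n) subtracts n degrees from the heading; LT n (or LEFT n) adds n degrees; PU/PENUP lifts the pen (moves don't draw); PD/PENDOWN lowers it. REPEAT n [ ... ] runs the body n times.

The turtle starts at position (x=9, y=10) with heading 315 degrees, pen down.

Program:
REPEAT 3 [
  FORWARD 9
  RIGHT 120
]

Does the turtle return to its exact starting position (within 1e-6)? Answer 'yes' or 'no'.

Executing turtle program step by step:
Start: pos=(9,10), heading=315, pen down
REPEAT 3 [
  -- iteration 1/3 --
  FD 9: (9,10) -> (15.364,3.636) [heading=315, draw]
  RT 120: heading 315 -> 195
  -- iteration 2/3 --
  FD 9: (15.364,3.636) -> (6.671,1.307) [heading=195, draw]
  RT 120: heading 195 -> 75
  -- iteration 3/3 --
  FD 9: (6.671,1.307) -> (9,10) [heading=75, draw]
  RT 120: heading 75 -> 315
]
Final: pos=(9,10), heading=315, 3 segment(s) drawn

Start position: (9, 10)
Final position: (9, 10)
Distance = 0; < 1e-6 -> CLOSED

Answer: yes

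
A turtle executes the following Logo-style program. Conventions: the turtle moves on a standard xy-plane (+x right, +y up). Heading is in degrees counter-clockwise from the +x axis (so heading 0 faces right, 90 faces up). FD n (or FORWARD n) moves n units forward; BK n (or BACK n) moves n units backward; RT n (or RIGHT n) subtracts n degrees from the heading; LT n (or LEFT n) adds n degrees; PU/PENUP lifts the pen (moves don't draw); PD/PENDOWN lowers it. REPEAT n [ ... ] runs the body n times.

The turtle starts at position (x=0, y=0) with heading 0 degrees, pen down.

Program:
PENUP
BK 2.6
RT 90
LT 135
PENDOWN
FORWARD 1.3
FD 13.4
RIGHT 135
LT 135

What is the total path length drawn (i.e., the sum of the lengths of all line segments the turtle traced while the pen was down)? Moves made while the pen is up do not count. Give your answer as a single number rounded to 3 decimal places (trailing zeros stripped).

Answer: 14.7

Derivation:
Executing turtle program step by step:
Start: pos=(0,0), heading=0, pen down
PU: pen up
BK 2.6: (0,0) -> (-2.6,0) [heading=0, move]
RT 90: heading 0 -> 270
LT 135: heading 270 -> 45
PD: pen down
FD 1.3: (-2.6,0) -> (-1.681,0.919) [heading=45, draw]
FD 13.4: (-1.681,0.919) -> (7.794,10.394) [heading=45, draw]
RT 135: heading 45 -> 270
LT 135: heading 270 -> 45
Final: pos=(7.794,10.394), heading=45, 2 segment(s) drawn

Segment lengths:
  seg 1: (-2.6,0) -> (-1.681,0.919), length = 1.3
  seg 2: (-1.681,0.919) -> (7.794,10.394), length = 13.4
Total = 14.7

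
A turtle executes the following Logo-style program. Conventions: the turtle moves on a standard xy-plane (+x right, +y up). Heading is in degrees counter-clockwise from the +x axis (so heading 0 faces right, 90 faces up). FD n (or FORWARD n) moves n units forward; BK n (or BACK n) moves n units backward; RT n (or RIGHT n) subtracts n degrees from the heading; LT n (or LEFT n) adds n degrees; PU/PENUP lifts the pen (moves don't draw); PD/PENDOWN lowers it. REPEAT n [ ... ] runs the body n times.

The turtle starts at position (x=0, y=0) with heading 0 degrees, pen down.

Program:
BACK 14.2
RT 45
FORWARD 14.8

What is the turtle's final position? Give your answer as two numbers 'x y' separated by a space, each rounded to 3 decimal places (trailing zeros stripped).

Executing turtle program step by step:
Start: pos=(0,0), heading=0, pen down
BK 14.2: (0,0) -> (-14.2,0) [heading=0, draw]
RT 45: heading 0 -> 315
FD 14.8: (-14.2,0) -> (-3.735,-10.465) [heading=315, draw]
Final: pos=(-3.735,-10.465), heading=315, 2 segment(s) drawn

Answer: -3.735 -10.465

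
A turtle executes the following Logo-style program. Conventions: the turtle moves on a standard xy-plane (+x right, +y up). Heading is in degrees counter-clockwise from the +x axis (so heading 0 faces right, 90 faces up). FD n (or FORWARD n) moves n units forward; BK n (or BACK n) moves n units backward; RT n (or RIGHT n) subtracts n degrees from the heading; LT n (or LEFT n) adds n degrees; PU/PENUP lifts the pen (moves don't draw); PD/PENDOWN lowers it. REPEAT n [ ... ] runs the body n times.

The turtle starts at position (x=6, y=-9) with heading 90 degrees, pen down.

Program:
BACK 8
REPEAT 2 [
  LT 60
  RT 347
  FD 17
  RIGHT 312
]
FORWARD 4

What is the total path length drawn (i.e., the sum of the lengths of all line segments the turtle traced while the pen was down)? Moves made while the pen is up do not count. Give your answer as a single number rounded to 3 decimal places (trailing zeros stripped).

Answer: 46

Derivation:
Executing turtle program step by step:
Start: pos=(6,-9), heading=90, pen down
BK 8: (6,-9) -> (6,-17) [heading=90, draw]
REPEAT 2 [
  -- iteration 1/2 --
  LT 60: heading 90 -> 150
  RT 347: heading 150 -> 163
  FD 17: (6,-17) -> (-10.257,-12.03) [heading=163, draw]
  RT 312: heading 163 -> 211
  -- iteration 2/2 --
  LT 60: heading 211 -> 271
  RT 347: heading 271 -> 284
  FD 17: (-10.257,-12.03) -> (-6.145,-28.525) [heading=284, draw]
  RT 312: heading 284 -> 332
]
FD 4: (-6.145,-28.525) -> (-2.613,-30.403) [heading=332, draw]
Final: pos=(-2.613,-30.403), heading=332, 4 segment(s) drawn

Segment lengths:
  seg 1: (6,-9) -> (6,-17), length = 8
  seg 2: (6,-17) -> (-10.257,-12.03), length = 17
  seg 3: (-10.257,-12.03) -> (-6.145,-28.525), length = 17
  seg 4: (-6.145,-28.525) -> (-2.613,-30.403), length = 4
Total = 46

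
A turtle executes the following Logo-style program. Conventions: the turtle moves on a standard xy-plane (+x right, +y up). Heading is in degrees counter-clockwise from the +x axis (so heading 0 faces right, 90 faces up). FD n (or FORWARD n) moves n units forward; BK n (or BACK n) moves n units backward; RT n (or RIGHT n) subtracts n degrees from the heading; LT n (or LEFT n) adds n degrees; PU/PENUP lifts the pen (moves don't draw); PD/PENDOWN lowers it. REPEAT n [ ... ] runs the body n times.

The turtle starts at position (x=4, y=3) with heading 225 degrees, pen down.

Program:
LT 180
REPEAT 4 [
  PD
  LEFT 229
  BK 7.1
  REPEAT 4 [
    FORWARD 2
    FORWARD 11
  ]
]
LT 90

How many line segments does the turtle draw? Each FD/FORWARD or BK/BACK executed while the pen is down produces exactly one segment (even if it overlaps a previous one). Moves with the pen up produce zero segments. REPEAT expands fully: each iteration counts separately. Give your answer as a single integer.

Answer: 36

Derivation:
Executing turtle program step by step:
Start: pos=(4,3), heading=225, pen down
LT 180: heading 225 -> 45
REPEAT 4 [
  -- iteration 1/4 --
  PD: pen down
  LT 229: heading 45 -> 274
  BK 7.1: (4,3) -> (3.505,10.083) [heading=274, draw]
  REPEAT 4 [
    -- iteration 1/4 --
    FD 2: (3.505,10.083) -> (3.644,8.088) [heading=274, draw]
    FD 11: (3.644,8.088) -> (4.412,-2.886) [heading=274, draw]
    -- iteration 2/4 --
    FD 2: (4.412,-2.886) -> (4.551,-4.881) [heading=274, draw]
    FD 11: (4.551,-4.881) -> (5.318,-15.854) [heading=274, draw]
    -- iteration 3/4 --
    FD 2: (5.318,-15.854) -> (5.458,-17.849) [heading=274, draw]
    FD 11: (5.458,-17.849) -> (6.225,-28.822) [heading=274, draw]
    -- iteration 4/4 --
    FD 2: (6.225,-28.822) -> (6.365,-30.817) [heading=274, draw]
    FD 11: (6.365,-30.817) -> (7.132,-41.791) [heading=274, draw]
  ]
  -- iteration 2/4 --
  PD: pen down
  LT 229: heading 274 -> 143
  BK 7.1: (7.132,-41.791) -> (12.802,-46.064) [heading=143, draw]
  REPEAT 4 [
    -- iteration 1/4 --
    FD 2: (12.802,-46.064) -> (11.205,-44.86) [heading=143, draw]
    FD 11: (11.205,-44.86) -> (2.42,-38.24) [heading=143, draw]
    -- iteration 2/4 --
    FD 2: (2.42,-38.24) -> (0.823,-37.036) [heading=143, draw]
    FD 11: (0.823,-37.036) -> (-7.962,-30.416) [heading=143, draw]
    -- iteration 3/4 --
    FD 2: (-7.962,-30.416) -> (-9.559,-29.213) [heading=143, draw]
    FD 11: (-9.559,-29.213) -> (-18.344,-22.593) [heading=143, draw]
    -- iteration 4/4 --
    FD 2: (-18.344,-22.593) -> (-19.942,-21.389) [heading=143, draw]
    FD 11: (-19.942,-21.389) -> (-28.727,-14.769) [heading=143, draw]
  ]
  -- iteration 3/4 --
  PD: pen down
  LT 229: heading 143 -> 12
  BK 7.1: (-28.727,-14.769) -> (-35.672,-16.245) [heading=12, draw]
  REPEAT 4 [
    -- iteration 1/4 --
    FD 2: (-35.672,-16.245) -> (-33.715,-15.829) [heading=12, draw]
    FD 11: (-33.715,-15.829) -> (-22.956,-13.542) [heading=12, draw]
    -- iteration 2/4 --
    FD 2: (-22.956,-13.542) -> (-20.999,-13.127) [heading=12, draw]
    FD 11: (-20.999,-13.127) -> (-10.24,-10.84) [heading=12, draw]
    -- iteration 3/4 --
    FD 2: (-10.24,-10.84) -> (-8.283,-10.424) [heading=12, draw]
    FD 11: (-8.283,-10.424) -> (2.476,-8.137) [heading=12, draw]
    -- iteration 4/4 --
    FD 2: (2.476,-8.137) -> (4.433,-7.721) [heading=12, draw]
    FD 11: (4.433,-7.721) -> (15.192,-5.434) [heading=12, draw]
  ]
  -- iteration 4/4 --
  PD: pen down
  LT 229: heading 12 -> 241
  BK 7.1: (15.192,-5.434) -> (18.634,0.776) [heading=241, draw]
  REPEAT 4 [
    -- iteration 1/4 --
    FD 2: (18.634,0.776) -> (17.665,-0.973) [heading=241, draw]
    FD 11: (17.665,-0.973) -> (12.332,-10.594) [heading=241, draw]
    -- iteration 2/4 --
    FD 2: (12.332,-10.594) -> (11.362,-12.343) [heading=241, draw]
    FD 11: (11.362,-12.343) -> (6.029,-21.964) [heading=241, draw]
    -- iteration 3/4 --
    FD 2: (6.029,-21.964) -> (5.06,-23.713) [heading=241, draw]
    FD 11: (5.06,-23.713) -> (-0.273,-33.334) [heading=241, draw]
    -- iteration 4/4 --
    FD 2: (-0.273,-33.334) -> (-1.243,-35.084) [heading=241, draw]
    FD 11: (-1.243,-35.084) -> (-6.576,-44.704) [heading=241, draw]
  ]
]
LT 90: heading 241 -> 331
Final: pos=(-6.576,-44.704), heading=331, 36 segment(s) drawn
Segments drawn: 36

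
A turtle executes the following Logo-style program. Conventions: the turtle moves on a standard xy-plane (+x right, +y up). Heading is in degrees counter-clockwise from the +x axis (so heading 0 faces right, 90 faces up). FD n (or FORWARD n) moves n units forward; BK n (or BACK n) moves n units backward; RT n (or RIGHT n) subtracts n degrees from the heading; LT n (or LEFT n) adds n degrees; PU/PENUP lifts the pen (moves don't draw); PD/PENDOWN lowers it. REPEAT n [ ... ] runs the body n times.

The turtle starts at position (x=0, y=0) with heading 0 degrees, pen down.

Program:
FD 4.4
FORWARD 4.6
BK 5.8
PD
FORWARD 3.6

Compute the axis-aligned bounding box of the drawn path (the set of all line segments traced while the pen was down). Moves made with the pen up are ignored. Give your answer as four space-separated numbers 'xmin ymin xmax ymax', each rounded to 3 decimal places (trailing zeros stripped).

Executing turtle program step by step:
Start: pos=(0,0), heading=0, pen down
FD 4.4: (0,0) -> (4.4,0) [heading=0, draw]
FD 4.6: (4.4,0) -> (9,0) [heading=0, draw]
BK 5.8: (9,0) -> (3.2,0) [heading=0, draw]
PD: pen down
FD 3.6: (3.2,0) -> (6.8,0) [heading=0, draw]
Final: pos=(6.8,0), heading=0, 4 segment(s) drawn

Segment endpoints: x in {0, 3.2, 4.4, 6.8, 9}, y in {0}
xmin=0, ymin=0, xmax=9, ymax=0

Answer: 0 0 9 0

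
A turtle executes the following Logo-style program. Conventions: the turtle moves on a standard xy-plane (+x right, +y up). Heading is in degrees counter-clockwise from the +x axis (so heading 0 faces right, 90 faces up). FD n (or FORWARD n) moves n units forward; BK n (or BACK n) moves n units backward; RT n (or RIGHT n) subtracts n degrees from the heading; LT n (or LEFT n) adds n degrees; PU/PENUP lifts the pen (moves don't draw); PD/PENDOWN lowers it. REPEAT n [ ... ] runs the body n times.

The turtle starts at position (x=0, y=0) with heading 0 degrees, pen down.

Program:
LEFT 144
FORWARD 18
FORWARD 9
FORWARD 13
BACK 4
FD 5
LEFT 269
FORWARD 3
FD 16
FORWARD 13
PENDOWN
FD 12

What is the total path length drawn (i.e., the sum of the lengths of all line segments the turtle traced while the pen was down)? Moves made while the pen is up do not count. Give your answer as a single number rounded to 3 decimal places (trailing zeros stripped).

Answer: 93

Derivation:
Executing turtle program step by step:
Start: pos=(0,0), heading=0, pen down
LT 144: heading 0 -> 144
FD 18: (0,0) -> (-14.562,10.58) [heading=144, draw]
FD 9: (-14.562,10.58) -> (-21.843,15.87) [heading=144, draw]
FD 13: (-21.843,15.87) -> (-32.361,23.511) [heading=144, draw]
BK 4: (-32.361,23.511) -> (-29.125,21.16) [heading=144, draw]
FD 5: (-29.125,21.16) -> (-33.17,24.099) [heading=144, draw]
LT 269: heading 144 -> 53
FD 3: (-33.17,24.099) -> (-31.364,26.495) [heading=53, draw]
FD 16: (-31.364,26.495) -> (-21.735,39.273) [heading=53, draw]
FD 13: (-21.735,39.273) -> (-13.912,49.656) [heading=53, draw]
PD: pen down
FD 12: (-13.912,49.656) -> (-6.69,59.239) [heading=53, draw]
Final: pos=(-6.69,59.239), heading=53, 9 segment(s) drawn

Segment lengths:
  seg 1: (0,0) -> (-14.562,10.58), length = 18
  seg 2: (-14.562,10.58) -> (-21.843,15.87), length = 9
  seg 3: (-21.843,15.87) -> (-32.361,23.511), length = 13
  seg 4: (-32.361,23.511) -> (-29.125,21.16), length = 4
  seg 5: (-29.125,21.16) -> (-33.17,24.099), length = 5
  seg 6: (-33.17,24.099) -> (-31.364,26.495), length = 3
  seg 7: (-31.364,26.495) -> (-21.735,39.273), length = 16
  seg 8: (-21.735,39.273) -> (-13.912,49.656), length = 13
  seg 9: (-13.912,49.656) -> (-6.69,59.239), length = 12
Total = 93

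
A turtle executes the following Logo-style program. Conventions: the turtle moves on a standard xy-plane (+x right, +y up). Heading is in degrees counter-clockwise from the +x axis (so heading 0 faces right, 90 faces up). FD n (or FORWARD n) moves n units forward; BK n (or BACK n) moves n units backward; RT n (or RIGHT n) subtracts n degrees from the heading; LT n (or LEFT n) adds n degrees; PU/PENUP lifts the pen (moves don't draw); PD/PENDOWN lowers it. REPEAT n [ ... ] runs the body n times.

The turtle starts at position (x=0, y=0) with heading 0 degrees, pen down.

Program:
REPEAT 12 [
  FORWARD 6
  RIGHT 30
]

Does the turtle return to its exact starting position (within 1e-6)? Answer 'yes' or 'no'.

Answer: yes

Derivation:
Executing turtle program step by step:
Start: pos=(0,0), heading=0, pen down
REPEAT 12 [
  -- iteration 1/12 --
  FD 6: (0,0) -> (6,0) [heading=0, draw]
  RT 30: heading 0 -> 330
  -- iteration 2/12 --
  FD 6: (6,0) -> (11.196,-3) [heading=330, draw]
  RT 30: heading 330 -> 300
  -- iteration 3/12 --
  FD 6: (11.196,-3) -> (14.196,-8.196) [heading=300, draw]
  RT 30: heading 300 -> 270
  -- iteration 4/12 --
  FD 6: (14.196,-8.196) -> (14.196,-14.196) [heading=270, draw]
  RT 30: heading 270 -> 240
  -- iteration 5/12 --
  FD 6: (14.196,-14.196) -> (11.196,-19.392) [heading=240, draw]
  RT 30: heading 240 -> 210
  -- iteration 6/12 --
  FD 6: (11.196,-19.392) -> (6,-22.392) [heading=210, draw]
  RT 30: heading 210 -> 180
  -- iteration 7/12 --
  FD 6: (6,-22.392) -> (0,-22.392) [heading=180, draw]
  RT 30: heading 180 -> 150
  -- iteration 8/12 --
  FD 6: (0,-22.392) -> (-5.196,-19.392) [heading=150, draw]
  RT 30: heading 150 -> 120
  -- iteration 9/12 --
  FD 6: (-5.196,-19.392) -> (-8.196,-14.196) [heading=120, draw]
  RT 30: heading 120 -> 90
  -- iteration 10/12 --
  FD 6: (-8.196,-14.196) -> (-8.196,-8.196) [heading=90, draw]
  RT 30: heading 90 -> 60
  -- iteration 11/12 --
  FD 6: (-8.196,-8.196) -> (-5.196,-3) [heading=60, draw]
  RT 30: heading 60 -> 30
  -- iteration 12/12 --
  FD 6: (-5.196,-3) -> (0,0) [heading=30, draw]
  RT 30: heading 30 -> 0
]
Final: pos=(0,0), heading=0, 12 segment(s) drawn

Start position: (0, 0)
Final position: (0, 0)
Distance = 0; < 1e-6 -> CLOSED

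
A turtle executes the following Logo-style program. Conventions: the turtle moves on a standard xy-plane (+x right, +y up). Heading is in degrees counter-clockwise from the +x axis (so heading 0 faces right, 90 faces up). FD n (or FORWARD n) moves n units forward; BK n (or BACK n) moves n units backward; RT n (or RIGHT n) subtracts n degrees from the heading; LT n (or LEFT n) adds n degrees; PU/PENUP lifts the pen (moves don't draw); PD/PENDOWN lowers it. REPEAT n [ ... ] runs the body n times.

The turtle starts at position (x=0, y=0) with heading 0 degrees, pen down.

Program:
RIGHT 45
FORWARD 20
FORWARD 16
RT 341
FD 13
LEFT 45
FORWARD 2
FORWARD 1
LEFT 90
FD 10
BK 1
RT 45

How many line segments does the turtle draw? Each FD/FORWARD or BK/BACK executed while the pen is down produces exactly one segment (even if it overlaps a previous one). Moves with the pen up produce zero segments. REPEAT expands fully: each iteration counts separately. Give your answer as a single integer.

Executing turtle program step by step:
Start: pos=(0,0), heading=0, pen down
RT 45: heading 0 -> 315
FD 20: (0,0) -> (14.142,-14.142) [heading=315, draw]
FD 16: (14.142,-14.142) -> (25.456,-25.456) [heading=315, draw]
RT 341: heading 315 -> 334
FD 13: (25.456,-25.456) -> (37.14,-31.155) [heading=334, draw]
LT 45: heading 334 -> 19
FD 2: (37.14,-31.155) -> (39.031,-30.504) [heading=19, draw]
FD 1: (39.031,-30.504) -> (39.977,-30.178) [heading=19, draw]
LT 90: heading 19 -> 109
FD 10: (39.977,-30.178) -> (36.721,-20.723) [heading=109, draw]
BK 1: (36.721,-20.723) -> (37.047,-21.668) [heading=109, draw]
RT 45: heading 109 -> 64
Final: pos=(37.047,-21.668), heading=64, 7 segment(s) drawn
Segments drawn: 7

Answer: 7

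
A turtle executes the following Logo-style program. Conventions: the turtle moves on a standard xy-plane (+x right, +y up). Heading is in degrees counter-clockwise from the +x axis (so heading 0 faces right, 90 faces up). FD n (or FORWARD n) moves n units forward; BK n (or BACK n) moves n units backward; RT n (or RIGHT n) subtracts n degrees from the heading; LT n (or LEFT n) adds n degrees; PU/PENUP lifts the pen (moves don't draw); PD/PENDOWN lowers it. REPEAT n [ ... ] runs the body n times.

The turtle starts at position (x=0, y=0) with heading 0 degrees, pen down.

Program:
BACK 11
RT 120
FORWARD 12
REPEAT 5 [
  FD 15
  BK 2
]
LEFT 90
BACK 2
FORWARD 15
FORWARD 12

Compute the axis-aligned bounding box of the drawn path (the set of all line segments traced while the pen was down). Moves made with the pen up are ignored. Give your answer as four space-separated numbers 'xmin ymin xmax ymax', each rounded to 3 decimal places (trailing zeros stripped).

Executing turtle program step by step:
Start: pos=(0,0), heading=0, pen down
BK 11: (0,0) -> (-11,0) [heading=0, draw]
RT 120: heading 0 -> 240
FD 12: (-11,0) -> (-17,-10.392) [heading=240, draw]
REPEAT 5 [
  -- iteration 1/5 --
  FD 15: (-17,-10.392) -> (-24.5,-23.383) [heading=240, draw]
  BK 2: (-24.5,-23.383) -> (-23.5,-21.651) [heading=240, draw]
  -- iteration 2/5 --
  FD 15: (-23.5,-21.651) -> (-31,-34.641) [heading=240, draw]
  BK 2: (-31,-34.641) -> (-30,-32.909) [heading=240, draw]
  -- iteration 3/5 --
  FD 15: (-30,-32.909) -> (-37.5,-45.899) [heading=240, draw]
  BK 2: (-37.5,-45.899) -> (-36.5,-44.167) [heading=240, draw]
  -- iteration 4/5 --
  FD 15: (-36.5,-44.167) -> (-44,-57.158) [heading=240, draw]
  BK 2: (-44,-57.158) -> (-43,-55.426) [heading=240, draw]
  -- iteration 5/5 --
  FD 15: (-43,-55.426) -> (-50.5,-68.416) [heading=240, draw]
  BK 2: (-50.5,-68.416) -> (-49.5,-66.684) [heading=240, draw]
]
LT 90: heading 240 -> 330
BK 2: (-49.5,-66.684) -> (-51.232,-65.684) [heading=330, draw]
FD 15: (-51.232,-65.684) -> (-38.242,-73.184) [heading=330, draw]
FD 12: (-38.242,-73.184) -> (-27.849,-79.184) [heading=330, draw]
Final: pos=(-27.849,-79.184), heading=330, 15 segment(s) drawn

Segment endpoints: x in {-51.232, -50.5, -49.5, -44, -43, -38.242, -37.5, -36.5, -31, -30, -27.849, -24.5, -23.5, -17, -11, 0}, y in {-79.184, -73.184, -68.416, -66.684, -65.684, -57.158, -55.426, -45.899, -44.167, -34.641, -32.909, -23.383, -21.651, -10.392, 0}
xmin=-51.232, ymin=-79.184, xmax=0, ymax=0

Answer: -51.232 -79.184 0 0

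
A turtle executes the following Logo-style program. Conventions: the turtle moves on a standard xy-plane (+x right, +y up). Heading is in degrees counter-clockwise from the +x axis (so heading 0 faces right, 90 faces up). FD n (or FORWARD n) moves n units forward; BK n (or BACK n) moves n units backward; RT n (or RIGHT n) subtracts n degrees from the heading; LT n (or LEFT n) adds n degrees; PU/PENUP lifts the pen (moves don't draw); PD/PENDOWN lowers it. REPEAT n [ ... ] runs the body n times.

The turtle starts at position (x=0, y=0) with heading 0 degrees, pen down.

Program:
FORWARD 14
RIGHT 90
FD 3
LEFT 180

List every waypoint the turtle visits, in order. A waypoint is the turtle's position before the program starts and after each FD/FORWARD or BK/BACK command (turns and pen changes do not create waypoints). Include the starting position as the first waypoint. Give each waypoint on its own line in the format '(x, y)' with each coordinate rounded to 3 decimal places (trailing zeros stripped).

Answer: (0, 0)
(14, 0)
(14, -3)

Derivation:
Executing turtle program step by step:
Start: pos=(0,0), heading=0, pen down
FD 14: (0,0) -> (14,0) [heading=0, draw]
RT 90: heading 0 -> 270
FD 3: (14,0) -> (14,-3) [heading=270, draw]
LT 180: heading 270 -> 90
Final: pos=(14,-3), heading=90, 2 segment(s) drawn
Waypoints (3 total):
(0, 0)
(14, 0)
(14, -3)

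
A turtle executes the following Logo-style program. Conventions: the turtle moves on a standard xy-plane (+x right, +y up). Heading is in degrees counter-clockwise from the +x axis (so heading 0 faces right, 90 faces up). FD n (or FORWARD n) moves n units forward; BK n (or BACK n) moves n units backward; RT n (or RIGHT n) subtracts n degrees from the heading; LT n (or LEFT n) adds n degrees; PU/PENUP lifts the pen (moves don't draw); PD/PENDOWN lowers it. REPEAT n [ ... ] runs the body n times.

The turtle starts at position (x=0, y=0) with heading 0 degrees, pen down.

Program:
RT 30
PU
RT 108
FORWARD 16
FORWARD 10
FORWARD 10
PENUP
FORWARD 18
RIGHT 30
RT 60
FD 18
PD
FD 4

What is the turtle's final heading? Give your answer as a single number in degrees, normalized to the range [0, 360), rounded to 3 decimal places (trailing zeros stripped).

Executing turtle program step by step:
Start: pos=(0,0), heading=0, pen down
RT 30: heading 0 -> 330
PU: pen up
RT 108: heading 330 -> 222
FD 16: (0,0) -> (-11.89,-10.706) [heading=222, move]
FD 10: (-11.89,-10.706) -> (-19.322,-17.397) [heading=222, move]
FD 10: (-19.322,-17.397) -> (-26.753,-24.089) [heading=222, move]
PU: pen up
FD 18: (-26.753,-24.089) -> (-40.13,-36.133) [heading=222, move]
RT 30: heading 222 -> 192
RT 60: heading 192 -> 132
FD 18: (-40.13,-36.133) -> (-52.174,-22.756) [heading=132, move]
PD: pen down
FD 4: (-52.174,-22.756) -> (-54.851,-19.784) [heading=132, draw]
Final: pos=(-54.851,-19.784), heading=132, 1 segment(s) drawn

Answer: 132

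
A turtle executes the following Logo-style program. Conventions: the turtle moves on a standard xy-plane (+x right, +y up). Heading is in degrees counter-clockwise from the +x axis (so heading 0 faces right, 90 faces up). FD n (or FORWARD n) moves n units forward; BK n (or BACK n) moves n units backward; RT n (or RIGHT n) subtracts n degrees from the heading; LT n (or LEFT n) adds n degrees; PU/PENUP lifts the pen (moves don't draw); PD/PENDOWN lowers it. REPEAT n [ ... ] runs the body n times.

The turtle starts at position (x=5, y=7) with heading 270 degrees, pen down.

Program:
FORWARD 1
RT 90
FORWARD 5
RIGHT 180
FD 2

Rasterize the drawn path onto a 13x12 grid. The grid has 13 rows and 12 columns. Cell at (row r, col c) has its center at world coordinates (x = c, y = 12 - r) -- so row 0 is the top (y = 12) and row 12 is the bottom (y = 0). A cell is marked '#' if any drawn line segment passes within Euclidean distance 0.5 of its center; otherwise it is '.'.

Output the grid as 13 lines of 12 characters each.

Answer: ............
............
............
............
............
.....#......
######......
............
............
............
............
............
............

Derivation:
Segment 0: (5,7) -> (5,6)
Segment 1: (5,6) -> (0,6)
Segment 2: (0,6) -> (2,6)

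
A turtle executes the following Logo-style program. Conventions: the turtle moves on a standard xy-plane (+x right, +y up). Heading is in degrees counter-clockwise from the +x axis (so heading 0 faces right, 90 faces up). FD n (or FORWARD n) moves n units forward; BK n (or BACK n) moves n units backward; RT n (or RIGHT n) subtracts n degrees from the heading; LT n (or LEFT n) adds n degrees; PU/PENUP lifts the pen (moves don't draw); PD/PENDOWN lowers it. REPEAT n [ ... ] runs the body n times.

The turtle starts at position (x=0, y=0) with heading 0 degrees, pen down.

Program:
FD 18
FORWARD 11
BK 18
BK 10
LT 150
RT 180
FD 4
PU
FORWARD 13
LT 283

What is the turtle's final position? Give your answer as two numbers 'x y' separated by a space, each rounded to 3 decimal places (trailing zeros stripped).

Executing turtle program step by step:
Start: pos=(0,0), heading=0, pen down
FD 18: (0,0) -> (18,0) [heading=0, draw]
FD 11: (18,0) -> (29,0) [heading=0, draw]
BK 18: (29,0) -> (11,0) [heading=0, draw]
BK 10: (11,0) -> (1,0) [heading=0, draw]
LT 150: heading 0 -> 150
RT 180: heading 150 -> 330
FD 4: (1,0) -> (4.464,-2) [heading=330, draw]
PU: pen up
FD 13: (4.464,-2) -> (15.722,-8.5) [heading=330, move]
LT 283: heading 330 -> 253
Final: pos=(15.722,-8.5), heading=253, 5 segment(s) drawn

Answer: 15.722 -8.5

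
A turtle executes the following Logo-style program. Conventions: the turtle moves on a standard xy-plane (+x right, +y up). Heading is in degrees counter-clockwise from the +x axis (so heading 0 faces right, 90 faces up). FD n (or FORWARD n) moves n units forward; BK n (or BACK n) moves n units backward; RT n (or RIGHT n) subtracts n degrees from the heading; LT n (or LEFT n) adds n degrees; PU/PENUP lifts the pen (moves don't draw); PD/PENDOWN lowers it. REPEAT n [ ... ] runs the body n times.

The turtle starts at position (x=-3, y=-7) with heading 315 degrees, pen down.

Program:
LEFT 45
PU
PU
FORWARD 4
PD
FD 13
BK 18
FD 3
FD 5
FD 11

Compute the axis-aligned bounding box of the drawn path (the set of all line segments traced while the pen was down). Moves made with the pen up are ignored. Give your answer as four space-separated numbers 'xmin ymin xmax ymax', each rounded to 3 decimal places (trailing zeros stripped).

Executing turtle program step by step:
Start: pos=(-3,-7), heading=315, pen down
LT 45: heading 315 -> 0
PU: pen up
PU: pen up
FD 4: (-3,-7) -> (1,-7) [heading=0, move]
PD: pen down
FD 13: (1,-7) -> (14,-7) [heading=0, draw]
BK 18: (14,-7) -> (-4,-7) [heading=0, draw]
FD 3: (-4,-7) -> (-1,-7) [heading=0, draw]
FD 5: (-1,-7) -> (4,-7) [heading=0, draw]
FD 11: (4,-7) -> (15,-7) [heading=0, draw]
Final: pos=(15,-7), heading=0, 5 segment(s) drawn

Segment endpoints: x in {-4, -1, 1, 4, 14, 15}, y in {-7, -7, -7, -7}
xmin=-4, ymin=-7, xmax=15, ymax=-7

Answer: -4 -7 15 -7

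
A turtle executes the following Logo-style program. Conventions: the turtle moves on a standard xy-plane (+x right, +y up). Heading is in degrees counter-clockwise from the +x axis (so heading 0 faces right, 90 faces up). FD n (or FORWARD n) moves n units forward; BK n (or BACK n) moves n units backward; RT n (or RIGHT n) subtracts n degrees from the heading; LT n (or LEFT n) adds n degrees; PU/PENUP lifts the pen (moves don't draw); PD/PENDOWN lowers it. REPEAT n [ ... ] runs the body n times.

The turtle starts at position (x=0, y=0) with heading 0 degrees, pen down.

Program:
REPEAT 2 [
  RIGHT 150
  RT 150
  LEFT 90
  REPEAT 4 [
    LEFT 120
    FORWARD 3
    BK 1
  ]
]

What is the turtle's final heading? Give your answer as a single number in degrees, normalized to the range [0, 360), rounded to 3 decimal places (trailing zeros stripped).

Answer: 180

Derivation:
Executing turtle program step by step:
Start: pos=(0,0), heading=0, pen down
REPEAT 2 [
  -- iteration 1/2 --
  RT 150: heading 0 -> 210
  RT 150: heading 210 -> 60
  LT 90: heading 60 -> 150
  REPEAT 4 [
    -- iteration 1/4 --
    LT 120: heading 150 -> 270
    FD 3: (0,0) -> (0,-3) [heading=270, draw]
    BK 1: (0,-3) -> (0,-2) [heading=270, draw]
    -- iteration 2/4 --
    LT 120: heading 270 -> 30
    FD 3: (0,-2) -> (2.598,-0.5) [heading=30, draw]
    BK 1: (2.598,-0.5) -> (1.732,-1) [heading=30, draw]
    -- iteration 3/4 --
    LT 120: heading 30 -> 150
    FD 3: (1.732,-1) -> (-0.866,0.5) [heading=150, draw]
    BK 1: (-0.866,0.5) -> (0,0) [heading=150, draw]
    -- iteration 4/4 --
    LT 120: heading 150 -> 270
    FD 3: (0,0) -> (0,-3) [heading=270, draw]
    BK 1: (0,-3) -> (0,-2) [heading=270, draw]
  ]
  -- iteration 2/2 --
  RT 150: heading 270 -> 120
  RT 150: heading 120 -> 330
  LT 90: heading 330 -> 60
  REPEAT 4 [
    -- iteration 1/4 --
    LT 120: heading 60 -> 180
    FD 3: (0,-2) -> (-3,-2) [heading=180, draw]
    BK 1: (-3,-2) -> (-2,-2) [heading=180, draw]
    -- iteration 2/4 --
    LT 120: heading 180 -> 300
    FD 3: (-2,-2) -> (-0.5,-4.598) [heading=300, draw]
    BK 1: (-0.5,-4.598) -> (-1,-3.732) [heading=300, draw]
    -- iteration 3/4 --
    LT 120: heading 300 -> 60
    FD 3: (-1,-3.732) -> (0.5,-1.134) [heading=60, draw]
    BK 1: (0.5,-1.134) -> (0,-2) [heading=60, draw]
    -- iteration 4/4 --
    LT 120: heading 60 -> 180
    FD 3: (0,-2) -> (-3,-2) [heading=180, draw]
    BK 1: (-3,-2) -> (-2,-2) [heading=180, draw]
  ]
]
Final: pos=(-2,-2), heading=180, 16 segment(s) drawn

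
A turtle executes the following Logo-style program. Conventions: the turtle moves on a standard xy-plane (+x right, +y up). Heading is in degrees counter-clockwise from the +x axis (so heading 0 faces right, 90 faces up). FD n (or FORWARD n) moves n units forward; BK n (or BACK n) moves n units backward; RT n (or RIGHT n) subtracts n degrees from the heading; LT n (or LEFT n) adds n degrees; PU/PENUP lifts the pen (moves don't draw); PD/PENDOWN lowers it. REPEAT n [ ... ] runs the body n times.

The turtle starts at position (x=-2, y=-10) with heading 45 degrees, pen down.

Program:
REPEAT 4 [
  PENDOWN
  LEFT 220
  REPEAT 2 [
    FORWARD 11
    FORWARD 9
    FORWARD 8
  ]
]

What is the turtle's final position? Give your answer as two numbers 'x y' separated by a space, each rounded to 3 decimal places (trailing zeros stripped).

Executing turtle program step by step:
Start: pos=(-2,-10), heading=45, pen down
REPEAT 4 [
  -- iteration 1/4 --
  PD: pen down
  LT 220: heading 45 -> 265
  REPEAT 2 [
    -- iteration 1/2 --
    FD 11: (-2,-10) -> (-2.959,-20.958) [heading=265, draw]
    FD 9: (-2.959,-20.958) -> (-3.743,-29.924) [heading=265, draw]
    FD 8: (-3.743,-29.924) -> (-4.44,-37.893) [heading=265, draw]
    -- iteration 2/2 --
    FD 11: (-4.44,-37.893) -> (-5.399,-48.852) [heading=265, draw]
    FD 9: (-5.399,-48.852) -> (-6.183,-57.817) [heading=265, draw]
    FD 8: (-6.183,-57.817) -> (-6.881,-65.787) [heading=265, draw]
  ]
  -- iteration 2/4 --
  PD: pen down
  LT 220: heading 265 -> 125
  REPEAT 2 [
    -- iteration 1/2 --
    FD 11: (-6.881,-65.787) -> (-13.19,-56.776) [heading=125, draw]
    FD 9: (-13.19,-56.776) -> (-18.352,-49.404) [heading=125, draw]
    FD 8: (-18.352,-49.404) -> (-22.941,-42.851) [heading=125, draw]
    -- iteration 2/2 --
    FD 11: (-22.941,-42.851) -> (-29.25,-33.84) [heading=125, draw]
    FD 9: (-29.25,-33.84) -> (-34.412,-26.468) [heading=125, draw]
    FD 8: (-34.412,-26.468) -> (-39.001,-19.914) [heading=125, draw]
  ]
  -- iteration 3/4 --
  PD: pen down
  LT 220: heading 125 -> 345
  REPEAT 2 [
    -- iteration 1/2 --
    FD 11: (-39.001,-19.914) -> (-28.376,-22.761) [heading=345, draw]
    FD 9: (-28.376,-22.761) -> (-19.682,-25.091) [heading=345, draw]
    FD 8: (-19.682,-25.091) -> (-11.955,-27.161) [heading=345, draw]
    -- iteration 2/2 --
    FD 11: (-11.955,-27.161) -> (-1.33,-30.008) [heading=345, draw]
    FD 9: (-1.33,-30.008) -> (7.363,-32.338) [heading=345, draw]
    FD 8: (7.363,-32.338) -> (15.091,-34.408) [heading=345, draw]
  ]
  -- iteration 4/4 --
  PD: pen down
  LT 220: heading 345 -> 205
  REPEAT 2 [
    -- iteration 1/2 --
    FD 11: (15.091,-34.408) -> (5.121,-39.057) [heading=205, draw]
    FD 9: (5.121,-39.057) -> (-3.035,-42.861) [heading=205, draw]
    FD 8: (-3.035,-42.861) -> (-10.286,-46.242) [heading=205, draw]
    -- iteration 2/2 --
    FD 11: (-10.286,-46.242) -> (-20.255,-50.89) [heading=205, draw]
    FD 9: (-20.255,-50.89) -> (-28.412,-54.694) [heading=205, draw]
    FD 8: (-28.412,-54.694) -> (-35.662,-58.075) [heading=205, draw]
  ]
]
Final: pos=(-35.662,-58.075), heading=205, 24 segment(s) drawn

Answer: -35.662 -58.075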